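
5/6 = 0.83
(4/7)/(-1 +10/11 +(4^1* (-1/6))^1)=-132/175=-0.75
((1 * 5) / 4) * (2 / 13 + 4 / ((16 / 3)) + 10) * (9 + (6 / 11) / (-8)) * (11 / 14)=159165 / 1664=95.65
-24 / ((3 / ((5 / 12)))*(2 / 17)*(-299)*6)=85 / 5382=0.02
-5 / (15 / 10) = -10 / 3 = -3.33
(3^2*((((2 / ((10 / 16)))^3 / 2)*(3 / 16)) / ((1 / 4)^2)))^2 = 3057647616 / 15625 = 195689.45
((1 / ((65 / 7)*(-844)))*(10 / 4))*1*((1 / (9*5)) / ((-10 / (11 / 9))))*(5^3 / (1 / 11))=4235 / 3554928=0.00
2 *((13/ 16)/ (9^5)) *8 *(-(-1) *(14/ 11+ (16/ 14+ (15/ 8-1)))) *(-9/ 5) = -26351/ 20207880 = -0.00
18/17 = 1.06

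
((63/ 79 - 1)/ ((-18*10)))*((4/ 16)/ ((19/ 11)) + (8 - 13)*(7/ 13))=-839/ 292695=-0.00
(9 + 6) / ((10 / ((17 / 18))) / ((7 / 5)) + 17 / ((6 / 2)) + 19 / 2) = 0.66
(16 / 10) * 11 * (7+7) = 1232 / 5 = 246.40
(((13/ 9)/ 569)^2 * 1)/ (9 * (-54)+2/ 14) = -1183/ 89190004041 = -0.00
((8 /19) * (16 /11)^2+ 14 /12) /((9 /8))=113524 /62073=1.83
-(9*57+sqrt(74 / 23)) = -513 -sqrt(1702) / 23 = -514.79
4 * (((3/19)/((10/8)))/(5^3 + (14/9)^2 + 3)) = 972/250895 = 0.00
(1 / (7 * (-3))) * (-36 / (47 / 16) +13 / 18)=9757 / 17766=0.55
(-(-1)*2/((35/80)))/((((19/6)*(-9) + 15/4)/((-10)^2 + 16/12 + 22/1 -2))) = -6656/297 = -22.41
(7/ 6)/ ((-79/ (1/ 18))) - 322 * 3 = -8241919/ 8532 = -966.00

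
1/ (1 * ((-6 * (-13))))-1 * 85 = -6629/ 78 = -84.99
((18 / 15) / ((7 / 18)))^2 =11664 / 1225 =9.52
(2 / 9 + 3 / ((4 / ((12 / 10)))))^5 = 10510100501 / 5904900000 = 1.78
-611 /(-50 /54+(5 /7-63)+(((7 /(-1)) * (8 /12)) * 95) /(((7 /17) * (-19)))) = 93.35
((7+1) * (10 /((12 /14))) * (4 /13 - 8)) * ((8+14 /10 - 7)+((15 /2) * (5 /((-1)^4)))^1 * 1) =-372400 /13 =-28646.15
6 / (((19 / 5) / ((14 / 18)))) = 70 / 57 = 1.23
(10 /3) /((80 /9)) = 3 /8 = 0.38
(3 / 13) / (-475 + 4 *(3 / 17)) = -0.00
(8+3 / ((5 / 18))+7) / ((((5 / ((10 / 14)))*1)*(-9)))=-43 / 105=-0.41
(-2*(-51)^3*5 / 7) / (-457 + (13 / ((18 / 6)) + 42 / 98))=-3979530 / 9497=-419.03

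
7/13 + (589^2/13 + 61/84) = 29142745/1092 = 26687.50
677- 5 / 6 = 4057 / 6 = 676.17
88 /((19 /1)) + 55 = 1133 /19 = 59.63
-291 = -291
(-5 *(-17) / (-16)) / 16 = -85 / 256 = -0.33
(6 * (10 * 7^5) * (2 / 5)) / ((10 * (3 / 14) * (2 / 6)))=2823576 / 5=564715.20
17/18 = 0.94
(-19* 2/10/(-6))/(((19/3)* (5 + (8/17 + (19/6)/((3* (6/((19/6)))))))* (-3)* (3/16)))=-9792/332005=-0.03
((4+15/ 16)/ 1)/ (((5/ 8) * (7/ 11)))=869/ 70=12.41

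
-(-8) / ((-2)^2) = 2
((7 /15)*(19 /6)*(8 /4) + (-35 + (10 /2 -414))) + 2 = -19757 /45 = -439.04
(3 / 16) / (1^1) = 3 / 16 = 0.19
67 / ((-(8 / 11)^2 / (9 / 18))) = -8107 / 128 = -63.34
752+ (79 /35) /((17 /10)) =89646 /119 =753.33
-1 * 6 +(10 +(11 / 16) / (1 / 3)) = 97 / 16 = 6.06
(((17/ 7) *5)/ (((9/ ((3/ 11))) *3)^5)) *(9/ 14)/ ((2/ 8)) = 170/ 51776124939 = 0.00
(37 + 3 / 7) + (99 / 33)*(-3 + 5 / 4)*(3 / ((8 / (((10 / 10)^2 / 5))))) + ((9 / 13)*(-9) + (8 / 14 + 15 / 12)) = 67861 / 2080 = 32.63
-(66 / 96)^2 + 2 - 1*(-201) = 51847 / 256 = 202.53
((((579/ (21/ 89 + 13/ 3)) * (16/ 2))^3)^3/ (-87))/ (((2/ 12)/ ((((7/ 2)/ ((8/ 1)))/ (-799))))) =42691666535288149692857.05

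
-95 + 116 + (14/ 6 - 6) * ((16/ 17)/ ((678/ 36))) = 39989/ 1921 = 20.82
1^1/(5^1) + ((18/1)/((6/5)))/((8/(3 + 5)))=76/5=15.20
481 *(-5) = -2405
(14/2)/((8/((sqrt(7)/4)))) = 7*sqrt(7)/32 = 0.58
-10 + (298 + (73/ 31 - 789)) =-15458/ 31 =-498.65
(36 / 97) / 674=18 / 32689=0.00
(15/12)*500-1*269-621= -265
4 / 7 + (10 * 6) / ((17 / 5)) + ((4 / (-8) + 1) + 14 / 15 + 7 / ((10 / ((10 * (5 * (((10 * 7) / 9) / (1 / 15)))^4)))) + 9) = 78126289065261749 / 96390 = 810522762374.33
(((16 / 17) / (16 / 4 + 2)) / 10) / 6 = 0.00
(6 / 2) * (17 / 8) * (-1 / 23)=-51 / 184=-0.28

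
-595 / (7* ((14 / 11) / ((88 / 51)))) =-2420 / 21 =-115.24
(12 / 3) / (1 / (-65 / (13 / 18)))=-360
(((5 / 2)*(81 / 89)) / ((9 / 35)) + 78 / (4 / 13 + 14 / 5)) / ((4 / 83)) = 50655315 / 71912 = 704.41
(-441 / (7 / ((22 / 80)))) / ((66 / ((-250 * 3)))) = 1575 / 8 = 196.88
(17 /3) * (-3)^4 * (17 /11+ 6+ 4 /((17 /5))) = 44037 /11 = 4003.36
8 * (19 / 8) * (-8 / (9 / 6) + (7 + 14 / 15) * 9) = 1255.27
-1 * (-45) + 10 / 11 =505 / 11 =45.91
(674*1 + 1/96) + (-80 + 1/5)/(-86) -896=-4562713/20640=-221.06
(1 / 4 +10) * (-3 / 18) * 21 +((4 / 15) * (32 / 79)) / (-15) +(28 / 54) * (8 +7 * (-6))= -22828147 / 426600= -53.51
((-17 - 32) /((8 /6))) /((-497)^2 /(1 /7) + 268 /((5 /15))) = -147 /6919468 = -0.00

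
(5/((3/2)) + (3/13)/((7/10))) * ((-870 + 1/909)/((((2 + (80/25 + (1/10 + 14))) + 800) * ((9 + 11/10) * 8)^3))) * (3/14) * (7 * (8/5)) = -0.00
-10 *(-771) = 7710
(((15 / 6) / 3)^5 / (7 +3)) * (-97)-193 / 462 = -5168381 / 1197504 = -4.32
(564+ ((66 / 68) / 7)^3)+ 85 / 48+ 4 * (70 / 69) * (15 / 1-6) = 1120519418335 / 1860415536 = 602.30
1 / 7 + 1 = 8 / 7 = 1.14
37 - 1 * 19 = 18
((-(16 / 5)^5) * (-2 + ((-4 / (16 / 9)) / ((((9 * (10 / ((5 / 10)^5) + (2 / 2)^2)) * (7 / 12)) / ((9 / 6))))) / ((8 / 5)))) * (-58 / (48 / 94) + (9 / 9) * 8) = -71121682432 / 1003125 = -70900.12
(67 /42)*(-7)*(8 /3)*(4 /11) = -1072 /99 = -10.83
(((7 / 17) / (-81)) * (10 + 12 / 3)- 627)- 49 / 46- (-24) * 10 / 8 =-37887155 / 63342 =-598.14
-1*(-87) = 87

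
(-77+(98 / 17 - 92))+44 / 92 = -63638 / 391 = -162.76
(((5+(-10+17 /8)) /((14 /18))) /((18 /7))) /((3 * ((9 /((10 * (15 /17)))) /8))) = -575 /153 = -3.76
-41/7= -5.86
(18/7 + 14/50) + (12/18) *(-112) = -37703/525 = -71.82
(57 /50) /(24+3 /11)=209 /4450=0.05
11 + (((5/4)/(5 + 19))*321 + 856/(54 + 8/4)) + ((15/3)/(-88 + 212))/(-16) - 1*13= 416667/13888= 30.00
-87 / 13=-6.69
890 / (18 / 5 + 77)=4450 / 403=11.04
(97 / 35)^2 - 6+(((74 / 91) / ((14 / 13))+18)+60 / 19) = 549146 / 23275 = 23.59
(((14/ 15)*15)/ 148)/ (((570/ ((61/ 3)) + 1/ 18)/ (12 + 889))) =3462543/ 1141117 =3.03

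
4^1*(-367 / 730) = -734 / 365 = -2.01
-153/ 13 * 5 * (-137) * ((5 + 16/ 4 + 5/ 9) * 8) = 8011760/ 13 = 616289.23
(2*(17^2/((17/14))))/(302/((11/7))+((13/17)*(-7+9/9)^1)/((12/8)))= 44506/17683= 2.52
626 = 626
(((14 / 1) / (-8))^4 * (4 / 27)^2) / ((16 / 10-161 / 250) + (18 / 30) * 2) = 6125 / 64152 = 0.10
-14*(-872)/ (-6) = -6104/ 3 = -2034.67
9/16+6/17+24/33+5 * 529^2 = 4186426275/2992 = 1399206.64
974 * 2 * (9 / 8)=4383 / 2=2191.50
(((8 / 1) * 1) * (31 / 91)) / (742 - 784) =-124 / 1911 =-0.06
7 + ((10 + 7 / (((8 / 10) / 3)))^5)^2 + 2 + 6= 4108469075197291119265 / 1048576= 3918141436764994.74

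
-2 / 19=-0.11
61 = 61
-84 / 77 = -12 / 11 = -1.09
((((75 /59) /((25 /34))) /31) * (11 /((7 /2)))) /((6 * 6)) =187 /38409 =0.00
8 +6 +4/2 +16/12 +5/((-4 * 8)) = 1649/96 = 17.18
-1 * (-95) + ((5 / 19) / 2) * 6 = 1820 / 19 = 95.79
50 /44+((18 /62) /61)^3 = 169049790313 /148763801362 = 1.14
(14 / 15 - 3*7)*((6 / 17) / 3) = -602 / 255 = -2.36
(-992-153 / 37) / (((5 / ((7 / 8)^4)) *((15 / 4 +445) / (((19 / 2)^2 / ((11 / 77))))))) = -223623471239 / 1360179200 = -164.41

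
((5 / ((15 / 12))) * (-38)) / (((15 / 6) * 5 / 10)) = -608 / 5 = -121.60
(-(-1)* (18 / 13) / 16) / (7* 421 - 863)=9 / 216736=0.00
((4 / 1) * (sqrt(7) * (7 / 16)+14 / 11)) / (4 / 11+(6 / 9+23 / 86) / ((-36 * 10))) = 1787940 * sqrt(7) / 368869+5201280 / 368869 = 26.92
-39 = -39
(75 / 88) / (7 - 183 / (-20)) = 375 / 7106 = 0.05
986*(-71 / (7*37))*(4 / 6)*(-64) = 8960768 / 777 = 11532.52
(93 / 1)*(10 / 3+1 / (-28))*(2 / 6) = 8587 / 84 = 102.23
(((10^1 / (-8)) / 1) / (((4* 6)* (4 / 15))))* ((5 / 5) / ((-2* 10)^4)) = -1 / 819200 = -0.00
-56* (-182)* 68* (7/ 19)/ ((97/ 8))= 38811136/ 1843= 21058.67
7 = 7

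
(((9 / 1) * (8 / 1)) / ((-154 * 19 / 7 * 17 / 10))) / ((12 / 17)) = -30 / 209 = -0.14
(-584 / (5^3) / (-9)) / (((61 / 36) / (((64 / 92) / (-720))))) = -2336 / 7891875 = -0.00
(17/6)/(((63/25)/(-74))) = -83.20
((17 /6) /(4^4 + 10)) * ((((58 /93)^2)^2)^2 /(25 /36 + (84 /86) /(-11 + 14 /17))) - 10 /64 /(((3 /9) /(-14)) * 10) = 835483141906752500419757 /1272327457796033105954592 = 0.66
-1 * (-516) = 516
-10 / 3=-3.33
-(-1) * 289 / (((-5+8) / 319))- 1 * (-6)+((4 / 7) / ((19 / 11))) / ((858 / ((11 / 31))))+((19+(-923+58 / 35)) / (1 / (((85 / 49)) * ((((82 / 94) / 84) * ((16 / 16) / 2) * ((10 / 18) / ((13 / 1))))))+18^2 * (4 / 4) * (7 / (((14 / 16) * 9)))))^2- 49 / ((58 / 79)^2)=30645.52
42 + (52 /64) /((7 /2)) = 2365 /56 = 42.23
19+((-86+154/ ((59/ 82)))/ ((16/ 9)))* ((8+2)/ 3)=61139/ 236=259.06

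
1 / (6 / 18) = 3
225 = 225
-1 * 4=-4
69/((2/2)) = 69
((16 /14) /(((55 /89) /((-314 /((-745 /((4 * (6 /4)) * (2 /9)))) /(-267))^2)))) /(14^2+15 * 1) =12620288 /325035469402875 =0.00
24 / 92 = 6 / 23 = 0.26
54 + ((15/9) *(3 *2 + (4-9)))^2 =511/9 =56.78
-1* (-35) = 35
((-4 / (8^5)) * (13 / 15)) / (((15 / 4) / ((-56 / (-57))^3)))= -4459 / 166673700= -0.00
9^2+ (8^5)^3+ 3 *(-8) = 35184372088889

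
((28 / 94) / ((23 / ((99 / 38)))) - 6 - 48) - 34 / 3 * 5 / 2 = -5071054 / 61617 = -82.30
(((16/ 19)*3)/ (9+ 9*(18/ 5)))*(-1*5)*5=-1.53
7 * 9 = 63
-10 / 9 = -1.11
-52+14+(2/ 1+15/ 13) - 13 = -622/ 13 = -47.85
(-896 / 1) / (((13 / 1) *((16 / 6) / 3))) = -1008 / 13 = -77.54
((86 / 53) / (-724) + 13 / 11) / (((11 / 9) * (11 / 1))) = 0.09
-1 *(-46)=46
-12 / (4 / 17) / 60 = -17 / 20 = -0.85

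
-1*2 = -2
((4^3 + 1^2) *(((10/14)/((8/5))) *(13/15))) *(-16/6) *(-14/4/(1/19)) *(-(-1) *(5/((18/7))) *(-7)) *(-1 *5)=98336875/324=303508.87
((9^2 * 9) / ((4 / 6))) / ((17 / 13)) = 28431 / 34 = 836.21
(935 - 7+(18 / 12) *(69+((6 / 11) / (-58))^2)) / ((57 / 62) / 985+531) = 1.94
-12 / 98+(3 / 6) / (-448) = -775 / 6272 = -0.12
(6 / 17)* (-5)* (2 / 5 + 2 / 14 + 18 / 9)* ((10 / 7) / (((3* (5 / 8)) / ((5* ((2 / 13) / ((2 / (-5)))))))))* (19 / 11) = 1352800 / 119119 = 11.36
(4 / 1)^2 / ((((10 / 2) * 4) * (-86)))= -2 / 215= -0.01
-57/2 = -28.50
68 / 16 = 17 / 4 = 4.25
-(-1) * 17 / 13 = 17 / 13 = 1.31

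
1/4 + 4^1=17/4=4.25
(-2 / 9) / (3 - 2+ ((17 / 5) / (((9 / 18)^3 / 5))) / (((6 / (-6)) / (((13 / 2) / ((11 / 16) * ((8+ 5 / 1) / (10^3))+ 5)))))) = 160286 / 126574713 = 0.00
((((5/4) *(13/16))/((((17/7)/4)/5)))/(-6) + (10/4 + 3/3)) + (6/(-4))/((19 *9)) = 21677/10336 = 2.10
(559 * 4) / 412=559 / 103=5.43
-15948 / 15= -5316 / 5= -1063.20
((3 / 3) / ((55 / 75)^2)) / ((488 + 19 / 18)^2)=0.00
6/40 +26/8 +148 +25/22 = 152.54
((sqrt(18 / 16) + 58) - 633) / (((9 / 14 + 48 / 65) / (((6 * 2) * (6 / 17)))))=-12558000 / 7123 + 16380 * sqrt(2) / 7123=-1759.77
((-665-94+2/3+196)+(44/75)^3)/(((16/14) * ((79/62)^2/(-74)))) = 59026196490709/2632921875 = 22418.51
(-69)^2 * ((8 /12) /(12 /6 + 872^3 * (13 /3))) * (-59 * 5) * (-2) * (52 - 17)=19662930 /861971303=0.02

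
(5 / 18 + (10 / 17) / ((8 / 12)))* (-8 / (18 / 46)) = -32660 / 1377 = -23.72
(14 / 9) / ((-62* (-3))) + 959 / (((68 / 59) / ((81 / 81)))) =47358773 / 56916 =832.08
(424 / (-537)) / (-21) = 424 / 11277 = 0.04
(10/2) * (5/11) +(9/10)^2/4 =10891/4400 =2.48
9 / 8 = 1.12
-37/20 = -1.85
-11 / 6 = -1.83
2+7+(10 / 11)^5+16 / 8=1871561 / 161051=11.62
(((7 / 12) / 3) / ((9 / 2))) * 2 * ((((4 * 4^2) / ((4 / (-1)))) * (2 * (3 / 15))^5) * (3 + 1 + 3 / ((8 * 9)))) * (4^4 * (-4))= 44498944 / 759375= 58.60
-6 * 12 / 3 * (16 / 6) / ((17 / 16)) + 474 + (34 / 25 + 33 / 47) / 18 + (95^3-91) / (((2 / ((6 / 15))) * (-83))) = -49296038287 / 29842650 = -1651.87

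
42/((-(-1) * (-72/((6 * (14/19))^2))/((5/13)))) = -20580/4693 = -4.39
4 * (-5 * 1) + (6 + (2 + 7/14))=-23/2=-11.50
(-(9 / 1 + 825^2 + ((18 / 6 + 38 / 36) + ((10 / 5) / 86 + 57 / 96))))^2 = 71048535294277721041 / 153363456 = 463269002586.10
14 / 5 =2.80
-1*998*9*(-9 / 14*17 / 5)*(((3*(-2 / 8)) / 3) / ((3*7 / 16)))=-916164 / 245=-3739.44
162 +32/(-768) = 3887/24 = 161.96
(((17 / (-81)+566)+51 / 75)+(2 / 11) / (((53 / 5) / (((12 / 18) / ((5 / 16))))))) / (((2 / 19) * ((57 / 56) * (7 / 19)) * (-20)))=-12707269654 / 17708625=-717.58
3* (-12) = -36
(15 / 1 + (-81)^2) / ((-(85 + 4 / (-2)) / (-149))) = 979824 / 83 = 11805.11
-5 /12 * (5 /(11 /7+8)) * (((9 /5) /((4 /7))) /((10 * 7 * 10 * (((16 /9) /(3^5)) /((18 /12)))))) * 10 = -137781 /68608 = -2.01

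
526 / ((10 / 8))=2104 / 5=420.80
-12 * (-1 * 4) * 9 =432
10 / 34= 5 / 17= 0.29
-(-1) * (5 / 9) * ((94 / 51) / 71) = 0.01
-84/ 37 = -2.27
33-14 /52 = 851 /26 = 32.73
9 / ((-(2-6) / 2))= 9 / 2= 4.50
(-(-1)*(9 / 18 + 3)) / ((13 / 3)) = 21 / 26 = 0.81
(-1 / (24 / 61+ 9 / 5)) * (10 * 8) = -24400 / 669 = -36.47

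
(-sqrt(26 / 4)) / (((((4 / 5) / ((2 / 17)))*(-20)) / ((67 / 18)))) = 67*sqrt(26) / 4896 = 0.07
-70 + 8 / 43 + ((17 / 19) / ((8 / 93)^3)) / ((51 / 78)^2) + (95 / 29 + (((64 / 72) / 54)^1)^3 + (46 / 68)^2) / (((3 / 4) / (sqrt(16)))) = 122165629316372180995 / 37728361296475776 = 3238.03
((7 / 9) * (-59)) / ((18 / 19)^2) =-51.13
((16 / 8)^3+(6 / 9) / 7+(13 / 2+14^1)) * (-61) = -73261 / 42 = -1744.31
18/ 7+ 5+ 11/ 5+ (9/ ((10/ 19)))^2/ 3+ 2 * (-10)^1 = 61069/ 700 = 87.24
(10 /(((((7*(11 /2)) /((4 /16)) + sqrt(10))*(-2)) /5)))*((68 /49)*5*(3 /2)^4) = -70125 /12292 + 6375*sqrt(10) /172088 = -5.59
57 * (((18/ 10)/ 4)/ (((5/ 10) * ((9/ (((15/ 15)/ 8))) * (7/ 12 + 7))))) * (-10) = -171/ 182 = -0.94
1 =1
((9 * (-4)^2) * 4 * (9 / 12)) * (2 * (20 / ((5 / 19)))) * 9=590976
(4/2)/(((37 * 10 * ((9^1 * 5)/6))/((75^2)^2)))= 843750/37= 22804.05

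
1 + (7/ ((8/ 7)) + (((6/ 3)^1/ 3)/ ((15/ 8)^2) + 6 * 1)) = 71899/ 5400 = 13.31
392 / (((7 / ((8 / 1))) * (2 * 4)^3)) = 0.88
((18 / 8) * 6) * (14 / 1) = 189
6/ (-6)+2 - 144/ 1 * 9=-1295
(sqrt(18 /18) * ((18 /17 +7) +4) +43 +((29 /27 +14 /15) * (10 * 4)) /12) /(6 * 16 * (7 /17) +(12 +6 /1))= 42515 /39609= 1.07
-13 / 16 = -0.81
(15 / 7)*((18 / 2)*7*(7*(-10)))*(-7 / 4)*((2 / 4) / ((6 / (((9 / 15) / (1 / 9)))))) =59535 / 8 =7441.88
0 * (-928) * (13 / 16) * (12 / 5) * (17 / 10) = 0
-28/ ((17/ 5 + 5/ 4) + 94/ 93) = -52080/ 10529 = -4.95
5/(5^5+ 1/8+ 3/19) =760/475043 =0.00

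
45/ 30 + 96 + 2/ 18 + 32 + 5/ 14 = 8188/ 63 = 129.97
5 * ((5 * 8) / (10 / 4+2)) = 400 / 9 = 44.44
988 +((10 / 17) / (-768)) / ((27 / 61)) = 174140623 / 176256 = 988.00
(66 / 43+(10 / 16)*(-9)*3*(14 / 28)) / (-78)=1583 / 17888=0.09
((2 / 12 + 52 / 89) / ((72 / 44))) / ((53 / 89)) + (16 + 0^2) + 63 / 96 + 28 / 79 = 64325045 / 3617568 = 17.78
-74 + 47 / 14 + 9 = -863 / 14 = -61.64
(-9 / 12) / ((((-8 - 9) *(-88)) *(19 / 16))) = -3 / 7106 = -0.00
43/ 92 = 0.47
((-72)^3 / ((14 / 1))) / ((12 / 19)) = -295488 / 7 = -42212.57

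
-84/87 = -28/29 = -0.97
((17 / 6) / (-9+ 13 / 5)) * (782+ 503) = -109225 / 192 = -568.88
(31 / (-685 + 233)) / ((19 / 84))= -651 / 2147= -0.30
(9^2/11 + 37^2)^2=229219600/121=1894376.86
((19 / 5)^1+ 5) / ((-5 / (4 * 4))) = -704 / 25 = -28.16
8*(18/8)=18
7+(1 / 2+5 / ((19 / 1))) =295 / 38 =7.76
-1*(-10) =10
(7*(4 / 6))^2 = 196 / 9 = 21.78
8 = 8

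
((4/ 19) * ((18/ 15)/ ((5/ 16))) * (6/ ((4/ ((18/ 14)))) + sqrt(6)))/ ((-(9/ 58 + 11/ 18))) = -4.62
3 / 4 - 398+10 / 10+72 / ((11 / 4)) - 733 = -48535 / 44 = -1103.07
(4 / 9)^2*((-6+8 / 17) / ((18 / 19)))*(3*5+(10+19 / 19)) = -371488 / 12393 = -29.98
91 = 91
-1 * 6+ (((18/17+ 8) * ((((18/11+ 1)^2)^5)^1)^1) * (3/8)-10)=8832286452216413/160340442988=55084.58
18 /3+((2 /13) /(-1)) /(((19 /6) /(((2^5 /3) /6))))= 4382 /741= 5.91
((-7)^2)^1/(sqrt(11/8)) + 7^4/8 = 98*sqrt(22)/11 + 2401/8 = 341.91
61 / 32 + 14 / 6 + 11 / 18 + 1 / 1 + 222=65621 / 288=227.85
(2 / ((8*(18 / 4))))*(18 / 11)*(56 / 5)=56 / 55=1.02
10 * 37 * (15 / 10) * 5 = 2775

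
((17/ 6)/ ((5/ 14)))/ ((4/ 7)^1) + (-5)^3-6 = -7027/ 60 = -117.12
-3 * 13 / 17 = -39 / 17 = -2.29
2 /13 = 0.15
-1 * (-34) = 34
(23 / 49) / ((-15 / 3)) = -23 / 245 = -0.09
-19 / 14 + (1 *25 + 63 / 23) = 8495 / 322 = 26.38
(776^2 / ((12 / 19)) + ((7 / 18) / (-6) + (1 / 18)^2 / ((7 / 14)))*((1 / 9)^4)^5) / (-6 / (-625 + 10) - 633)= -769918681293324897306468187145 / 511147306320207777649348812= -1506.26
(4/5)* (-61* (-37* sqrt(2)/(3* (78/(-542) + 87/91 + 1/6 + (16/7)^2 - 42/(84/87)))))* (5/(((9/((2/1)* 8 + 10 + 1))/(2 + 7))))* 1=-568633338* sqrt(2)/261017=-3080.91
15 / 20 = 3 / 4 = 0.75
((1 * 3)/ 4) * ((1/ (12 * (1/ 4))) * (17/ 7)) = 0.61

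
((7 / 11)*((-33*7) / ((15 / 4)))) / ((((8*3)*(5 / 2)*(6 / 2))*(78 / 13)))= -49 / 1350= -0.04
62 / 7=8.86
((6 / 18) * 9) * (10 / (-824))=-0.04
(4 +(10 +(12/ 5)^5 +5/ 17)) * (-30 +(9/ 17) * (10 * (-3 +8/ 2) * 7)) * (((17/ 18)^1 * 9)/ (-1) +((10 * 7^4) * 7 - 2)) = 20124865641132/ 180625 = 111417941.27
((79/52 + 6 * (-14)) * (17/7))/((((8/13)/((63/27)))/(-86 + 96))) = -364565/48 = -7595.10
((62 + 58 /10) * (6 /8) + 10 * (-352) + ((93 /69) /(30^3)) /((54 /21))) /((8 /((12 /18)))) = -38778158483 /134136000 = -289.10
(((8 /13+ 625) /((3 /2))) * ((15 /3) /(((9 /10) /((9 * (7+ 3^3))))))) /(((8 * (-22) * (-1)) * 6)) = 1152175 /1716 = 671.43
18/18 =1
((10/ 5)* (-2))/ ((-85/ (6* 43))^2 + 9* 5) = -266256/ 3002605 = -0.09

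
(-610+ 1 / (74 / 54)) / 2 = -22543 / 74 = -304.64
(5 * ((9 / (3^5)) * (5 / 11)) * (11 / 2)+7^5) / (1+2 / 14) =6353221 / 432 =14706.53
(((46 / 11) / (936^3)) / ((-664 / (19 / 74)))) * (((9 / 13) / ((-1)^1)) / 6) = 437 / 1920623011946496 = 0.00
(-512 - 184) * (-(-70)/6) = -8120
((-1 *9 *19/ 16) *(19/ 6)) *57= -61731/ 32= -1929.09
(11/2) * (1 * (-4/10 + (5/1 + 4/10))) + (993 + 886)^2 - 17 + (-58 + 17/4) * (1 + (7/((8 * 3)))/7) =338937169/96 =3530595.51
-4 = -4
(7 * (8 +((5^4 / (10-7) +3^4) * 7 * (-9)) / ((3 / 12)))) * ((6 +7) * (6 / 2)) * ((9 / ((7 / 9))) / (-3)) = 76767912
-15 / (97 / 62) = -930 / 97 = -9.59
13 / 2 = 6.50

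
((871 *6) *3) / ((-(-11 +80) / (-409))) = 2137434 / 23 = 92931.91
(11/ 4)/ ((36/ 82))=451/ 72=6.26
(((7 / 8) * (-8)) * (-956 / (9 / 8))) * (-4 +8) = 214144 / 9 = 23793.78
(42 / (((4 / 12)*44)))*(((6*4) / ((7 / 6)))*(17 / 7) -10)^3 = 3070844964 / 16807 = 182712.26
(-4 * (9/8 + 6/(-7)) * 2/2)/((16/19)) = -285/224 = -1.27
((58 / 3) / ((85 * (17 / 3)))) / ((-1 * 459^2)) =-58 / 304434045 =-0.00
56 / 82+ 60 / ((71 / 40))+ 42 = 222650 / 2911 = 76.49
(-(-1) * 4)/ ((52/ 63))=63/ 13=4.85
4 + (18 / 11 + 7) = 139 / 11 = 12.64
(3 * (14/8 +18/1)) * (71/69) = 5609/92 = 60.97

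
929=929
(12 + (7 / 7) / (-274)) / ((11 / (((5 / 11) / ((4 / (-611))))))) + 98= 2954583 / 132616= 22.28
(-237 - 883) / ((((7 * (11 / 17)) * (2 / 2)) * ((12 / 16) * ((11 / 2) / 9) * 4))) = -16320 / 121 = -134.88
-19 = -19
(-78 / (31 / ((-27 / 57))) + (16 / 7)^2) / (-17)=-185182 / 490637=-0.38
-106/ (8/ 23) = -1219/ 4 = -304.75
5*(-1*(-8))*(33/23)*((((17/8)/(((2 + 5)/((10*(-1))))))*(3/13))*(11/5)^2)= -407286/2093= -194.59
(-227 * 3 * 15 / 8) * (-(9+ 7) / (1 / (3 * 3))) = 183870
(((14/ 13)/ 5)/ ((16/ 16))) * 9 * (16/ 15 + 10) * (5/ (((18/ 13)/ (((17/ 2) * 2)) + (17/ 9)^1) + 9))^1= 266679/ 27275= 9.78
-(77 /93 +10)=-1007 /93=-10.83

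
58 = 58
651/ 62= 21/ 2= 10.50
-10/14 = -5/7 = -0.71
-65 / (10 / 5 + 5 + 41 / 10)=-5.86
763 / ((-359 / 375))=-286125 / 359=-797.01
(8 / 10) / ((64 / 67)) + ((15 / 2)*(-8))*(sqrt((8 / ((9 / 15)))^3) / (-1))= 67 / 80 + 1600*sqrt(30) / 3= 2922.02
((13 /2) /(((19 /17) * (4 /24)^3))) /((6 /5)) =19890 /19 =1046.84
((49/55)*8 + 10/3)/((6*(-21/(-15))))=863/693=1.25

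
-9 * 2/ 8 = -9/ 4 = -2.25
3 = 3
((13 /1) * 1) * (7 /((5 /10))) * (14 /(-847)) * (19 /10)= -3458 /605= -5.72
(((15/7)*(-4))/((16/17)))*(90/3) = -3825/14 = -273.21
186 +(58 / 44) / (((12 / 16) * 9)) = 55300 / 297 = 186.20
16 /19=0.84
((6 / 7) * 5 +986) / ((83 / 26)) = 310.21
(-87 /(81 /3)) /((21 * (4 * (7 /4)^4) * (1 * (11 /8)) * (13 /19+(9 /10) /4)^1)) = -11284480 /3449250189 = -0.00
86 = 86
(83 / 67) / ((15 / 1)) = 83 / 1005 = 0.08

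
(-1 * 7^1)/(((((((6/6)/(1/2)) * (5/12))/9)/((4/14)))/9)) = -972/5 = -194.40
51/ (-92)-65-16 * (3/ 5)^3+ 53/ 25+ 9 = -665739/ 11500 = -57.89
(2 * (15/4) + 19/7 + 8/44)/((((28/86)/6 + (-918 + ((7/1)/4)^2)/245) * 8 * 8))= -7228515/163767208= -0.04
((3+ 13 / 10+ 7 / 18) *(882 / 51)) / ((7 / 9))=8862 / 85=104.26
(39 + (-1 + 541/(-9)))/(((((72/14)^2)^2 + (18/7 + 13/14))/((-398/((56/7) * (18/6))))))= 95082001/182306106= 0.52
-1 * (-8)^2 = -64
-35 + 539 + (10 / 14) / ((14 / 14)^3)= 3533 / 7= 504.71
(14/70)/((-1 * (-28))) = 1/140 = 0.01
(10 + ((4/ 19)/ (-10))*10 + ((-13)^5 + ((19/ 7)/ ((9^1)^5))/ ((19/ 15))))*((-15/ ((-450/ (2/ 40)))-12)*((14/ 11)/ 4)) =3498568826643367/ 2468248200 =1417429.91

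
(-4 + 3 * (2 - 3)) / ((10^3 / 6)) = -21 / 500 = -0.04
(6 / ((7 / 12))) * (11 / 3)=264 / 7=37.71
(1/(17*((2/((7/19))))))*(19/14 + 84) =1195/1292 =0.92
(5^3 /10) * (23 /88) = 575 /176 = 3.27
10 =10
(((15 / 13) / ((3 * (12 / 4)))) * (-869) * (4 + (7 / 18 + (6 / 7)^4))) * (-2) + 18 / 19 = 17599962403 / 16012269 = 1099.15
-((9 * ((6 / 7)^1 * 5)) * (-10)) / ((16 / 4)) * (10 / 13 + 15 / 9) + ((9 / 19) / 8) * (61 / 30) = 32506653 / 138320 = 235.01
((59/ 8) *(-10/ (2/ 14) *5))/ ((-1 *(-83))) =-10325/ 332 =-31.10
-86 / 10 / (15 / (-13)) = 559 / 75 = 7.45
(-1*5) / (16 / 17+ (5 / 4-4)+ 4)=-340 / 149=-2.28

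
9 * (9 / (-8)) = -81 / 8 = -10.12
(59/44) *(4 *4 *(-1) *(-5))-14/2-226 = -1383/11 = -125.73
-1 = -1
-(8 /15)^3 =-512 /3375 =-0.15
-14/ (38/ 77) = -539/ 19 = -28.37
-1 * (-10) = 10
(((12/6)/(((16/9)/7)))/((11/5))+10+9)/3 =1987/264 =7.53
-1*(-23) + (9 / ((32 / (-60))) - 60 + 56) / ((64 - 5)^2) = 640337 / 27848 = 22.99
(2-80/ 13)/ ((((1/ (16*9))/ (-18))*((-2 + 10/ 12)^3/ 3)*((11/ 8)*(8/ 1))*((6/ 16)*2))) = -2465.54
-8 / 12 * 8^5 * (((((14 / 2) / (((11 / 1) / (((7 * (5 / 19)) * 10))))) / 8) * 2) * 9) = -120422400 / 209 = -576183.73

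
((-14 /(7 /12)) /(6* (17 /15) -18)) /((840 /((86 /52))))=43 /10192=0.00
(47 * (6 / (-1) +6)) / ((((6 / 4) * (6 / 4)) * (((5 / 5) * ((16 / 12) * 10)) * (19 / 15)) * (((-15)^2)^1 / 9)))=0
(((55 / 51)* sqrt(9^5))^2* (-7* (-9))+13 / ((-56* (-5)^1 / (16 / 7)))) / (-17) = -306338838389 / 1203685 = -254500.84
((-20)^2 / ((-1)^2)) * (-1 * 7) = -2800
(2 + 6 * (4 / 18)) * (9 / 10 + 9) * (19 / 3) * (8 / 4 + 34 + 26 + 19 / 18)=237215 / 18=13178.61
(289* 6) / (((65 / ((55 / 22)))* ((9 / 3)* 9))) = 2.47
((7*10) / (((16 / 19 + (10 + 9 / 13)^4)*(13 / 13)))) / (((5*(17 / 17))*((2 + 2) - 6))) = -542659 / 1013310965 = -0.00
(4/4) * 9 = 9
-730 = -730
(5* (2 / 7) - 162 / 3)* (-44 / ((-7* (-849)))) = 16192 / 41601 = 0.39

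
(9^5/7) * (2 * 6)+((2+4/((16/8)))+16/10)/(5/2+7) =67316252/665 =101227.45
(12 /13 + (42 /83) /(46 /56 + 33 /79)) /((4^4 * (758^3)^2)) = 984447 /35902582430981240760807424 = 0.00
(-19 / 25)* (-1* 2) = 38 / 25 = 1.52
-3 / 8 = -0.38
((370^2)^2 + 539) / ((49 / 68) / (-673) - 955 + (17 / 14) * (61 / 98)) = -147094017597215514 / 7489418575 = -19640245.25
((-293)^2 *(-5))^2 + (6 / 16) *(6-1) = 1474010160215 / 8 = 184251270026.88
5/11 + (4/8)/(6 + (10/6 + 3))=353/704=0.50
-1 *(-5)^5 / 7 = 3125 / 7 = 446.43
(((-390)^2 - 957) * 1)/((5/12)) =1813716/5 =362743.20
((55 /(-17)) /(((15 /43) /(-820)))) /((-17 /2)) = -775720 /867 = -894.72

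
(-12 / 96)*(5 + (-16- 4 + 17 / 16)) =223 / 128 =1.74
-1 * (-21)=21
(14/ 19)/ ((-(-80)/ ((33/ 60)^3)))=9317/ 6080000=0.00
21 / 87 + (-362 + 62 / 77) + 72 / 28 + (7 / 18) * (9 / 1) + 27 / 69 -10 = -37439755 / 102718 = -364.49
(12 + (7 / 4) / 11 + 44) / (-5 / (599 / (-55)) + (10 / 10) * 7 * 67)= 0.12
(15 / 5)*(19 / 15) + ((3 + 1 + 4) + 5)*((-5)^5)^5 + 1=-19371509552001953101 / 5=-3874301910400390620.20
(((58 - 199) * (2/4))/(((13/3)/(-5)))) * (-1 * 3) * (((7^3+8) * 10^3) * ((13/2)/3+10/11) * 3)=-8694236250/11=-790385113.64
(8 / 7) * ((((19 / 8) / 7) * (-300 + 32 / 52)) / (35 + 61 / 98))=-3.26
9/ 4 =2.25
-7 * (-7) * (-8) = -392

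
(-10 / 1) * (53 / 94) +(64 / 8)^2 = 2743 / 47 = 58.36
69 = 69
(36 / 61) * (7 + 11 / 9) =296 / 61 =4.85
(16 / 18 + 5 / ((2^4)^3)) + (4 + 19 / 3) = 413741 / 36864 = 11.22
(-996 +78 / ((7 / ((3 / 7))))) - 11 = -49109 / 49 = -1002.22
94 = 94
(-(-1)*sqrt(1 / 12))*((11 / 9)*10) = 55*sqrt(3) / 27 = 3.53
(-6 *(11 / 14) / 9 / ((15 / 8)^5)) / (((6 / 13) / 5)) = -2342912 / 9568125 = -0.24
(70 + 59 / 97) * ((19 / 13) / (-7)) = -130131 / 8827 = -14.74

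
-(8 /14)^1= -4 /7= -0.57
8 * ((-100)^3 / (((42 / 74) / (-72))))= 7104000000 / 7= 1014857142.86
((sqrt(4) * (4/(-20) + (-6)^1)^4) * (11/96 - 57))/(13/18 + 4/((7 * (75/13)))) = -105910311801/517400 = -204697.16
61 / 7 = 8.71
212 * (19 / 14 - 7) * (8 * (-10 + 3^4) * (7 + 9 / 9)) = -38051456 / 7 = -5435922.29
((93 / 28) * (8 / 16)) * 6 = 279 / 28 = 9.96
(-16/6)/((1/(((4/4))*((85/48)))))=-85/18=-4.72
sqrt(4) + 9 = 11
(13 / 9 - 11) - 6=-140 / 9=-15.56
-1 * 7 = -7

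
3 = 3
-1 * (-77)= 77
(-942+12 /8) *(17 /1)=-31977 /2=-15988.50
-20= -20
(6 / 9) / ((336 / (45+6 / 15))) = 227 / 2520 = 0.09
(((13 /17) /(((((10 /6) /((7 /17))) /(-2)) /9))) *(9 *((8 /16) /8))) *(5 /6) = -7371 /4624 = -1.59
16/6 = 8/3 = 2.67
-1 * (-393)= 393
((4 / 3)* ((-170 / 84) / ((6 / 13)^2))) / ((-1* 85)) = 169 / 1134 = 0.15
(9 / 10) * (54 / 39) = 81 / 65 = 1.25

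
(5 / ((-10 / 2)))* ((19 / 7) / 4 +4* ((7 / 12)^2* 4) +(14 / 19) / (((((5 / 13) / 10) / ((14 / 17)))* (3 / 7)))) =-3494837 / 81396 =-42.94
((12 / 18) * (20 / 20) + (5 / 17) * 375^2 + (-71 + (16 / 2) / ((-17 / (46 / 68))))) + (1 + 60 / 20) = 35801588 / 867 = 41293.64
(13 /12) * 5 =65 /12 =5.42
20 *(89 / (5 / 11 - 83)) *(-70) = 342650 / 227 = 1509.47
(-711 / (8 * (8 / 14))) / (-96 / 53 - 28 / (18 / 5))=2374029 / 146368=16.22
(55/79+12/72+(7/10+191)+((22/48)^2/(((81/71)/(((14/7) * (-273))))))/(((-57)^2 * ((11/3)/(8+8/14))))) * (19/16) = 53359276361/233435520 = 228.58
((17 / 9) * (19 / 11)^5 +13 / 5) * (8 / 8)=229311382 / 7247295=31.64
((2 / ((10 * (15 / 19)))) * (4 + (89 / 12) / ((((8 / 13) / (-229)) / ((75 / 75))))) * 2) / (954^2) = -5026811 / 3276417600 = -0.00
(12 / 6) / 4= 1 / 2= 0.50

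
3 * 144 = 432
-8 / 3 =-2.67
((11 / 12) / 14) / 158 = 11 / 26544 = 0.00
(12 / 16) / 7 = 3 / 28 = 0.11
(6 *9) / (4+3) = 54 / 7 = 7.71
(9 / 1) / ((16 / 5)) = 45 / 16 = 2.81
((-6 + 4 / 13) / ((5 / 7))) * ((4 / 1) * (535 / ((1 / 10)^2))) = -22170400 / 13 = -1705415.38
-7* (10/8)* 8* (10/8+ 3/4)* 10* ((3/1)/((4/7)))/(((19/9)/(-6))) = 396900/19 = 20889.47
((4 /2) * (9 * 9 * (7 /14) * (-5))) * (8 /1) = -3240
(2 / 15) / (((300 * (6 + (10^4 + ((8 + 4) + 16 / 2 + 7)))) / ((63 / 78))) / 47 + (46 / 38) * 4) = 6251 / 3717453510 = 0.00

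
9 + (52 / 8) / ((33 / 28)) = 479 / 33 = 14.52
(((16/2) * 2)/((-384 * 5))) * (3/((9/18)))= -1/20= -0.05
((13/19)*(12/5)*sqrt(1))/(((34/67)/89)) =465114/1615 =288.00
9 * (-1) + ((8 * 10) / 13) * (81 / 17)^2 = 491067 / 3757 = 130.71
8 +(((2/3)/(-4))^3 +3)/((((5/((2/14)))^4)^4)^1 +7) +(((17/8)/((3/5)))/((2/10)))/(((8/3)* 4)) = 42323990002876822872161926247/4381294557515756835937506048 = 9.66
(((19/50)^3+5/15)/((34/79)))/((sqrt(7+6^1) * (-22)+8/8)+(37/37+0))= -126506413 * sqrt(13)/40086000000 - 11500583/40086000000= -0.01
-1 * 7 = -7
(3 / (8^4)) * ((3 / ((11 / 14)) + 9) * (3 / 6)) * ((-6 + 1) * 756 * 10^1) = -1998675 / 11264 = -177.44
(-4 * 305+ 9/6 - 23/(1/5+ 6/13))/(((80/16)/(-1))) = 107781/430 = 250.65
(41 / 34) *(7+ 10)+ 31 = 103 / 2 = 51.50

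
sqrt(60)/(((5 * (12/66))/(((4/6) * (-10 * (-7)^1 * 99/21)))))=484 * sqrt(15)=1874.52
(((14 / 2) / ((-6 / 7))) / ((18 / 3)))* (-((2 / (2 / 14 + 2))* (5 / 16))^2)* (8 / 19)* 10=12005 / 24624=0.49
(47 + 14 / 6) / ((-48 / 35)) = -1295 / 36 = -35.97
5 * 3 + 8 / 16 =31 / 2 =15.50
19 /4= 4.75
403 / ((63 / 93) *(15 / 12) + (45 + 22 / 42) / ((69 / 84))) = 7.16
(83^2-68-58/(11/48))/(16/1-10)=72247/66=1094.65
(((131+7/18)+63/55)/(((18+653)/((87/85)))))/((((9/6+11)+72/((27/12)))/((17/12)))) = 3805061/591218100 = 0.01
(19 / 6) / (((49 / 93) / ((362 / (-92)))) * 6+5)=106609 / 141282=0.75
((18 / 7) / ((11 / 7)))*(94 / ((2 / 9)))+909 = 1601.18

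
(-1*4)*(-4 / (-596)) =-4 / 149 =-0.03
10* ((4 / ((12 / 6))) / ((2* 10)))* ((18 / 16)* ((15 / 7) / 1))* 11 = 1485 / 56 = 26.52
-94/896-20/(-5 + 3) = 4433/448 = 9.90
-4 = -4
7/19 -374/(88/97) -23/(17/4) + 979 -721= -205807/1292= -159.29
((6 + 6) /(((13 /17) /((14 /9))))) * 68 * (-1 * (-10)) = 647360 /39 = 16598.97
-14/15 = -0.93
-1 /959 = -0.00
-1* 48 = -48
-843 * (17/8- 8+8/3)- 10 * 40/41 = 883917/328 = 2694.87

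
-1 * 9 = -9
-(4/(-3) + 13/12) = 1/4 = 0.25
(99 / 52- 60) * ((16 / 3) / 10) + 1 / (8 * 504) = -8120383 / 262080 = -30.98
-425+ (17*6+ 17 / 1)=-306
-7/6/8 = -7/48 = -0.15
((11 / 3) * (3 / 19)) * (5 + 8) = 143 / 19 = 7.53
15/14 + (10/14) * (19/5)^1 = 53/14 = 3.79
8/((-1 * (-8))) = 1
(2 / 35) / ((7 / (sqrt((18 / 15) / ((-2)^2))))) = sqrt(30) / 1225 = 0.00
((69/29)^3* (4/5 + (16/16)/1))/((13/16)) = 47305296/1585285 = 29.84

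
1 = 1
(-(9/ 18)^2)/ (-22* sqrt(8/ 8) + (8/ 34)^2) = 289/ 25368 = 0.01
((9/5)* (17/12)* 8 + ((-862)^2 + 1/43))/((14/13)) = 296695009/430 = 689988.39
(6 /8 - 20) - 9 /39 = -1013 /52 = -19.48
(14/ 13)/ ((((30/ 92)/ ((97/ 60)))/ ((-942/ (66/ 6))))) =-4903738/ 10725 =-457.22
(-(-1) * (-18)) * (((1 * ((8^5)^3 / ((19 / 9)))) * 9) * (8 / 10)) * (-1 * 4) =820781032088272896 / 95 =8639800337771293.64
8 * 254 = 2032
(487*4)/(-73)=-1948/73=-26.68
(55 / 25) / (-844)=-11 / 4220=-0.00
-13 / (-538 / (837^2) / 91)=828773127 / 538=1540470.50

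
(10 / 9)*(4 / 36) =10 / 81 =0.12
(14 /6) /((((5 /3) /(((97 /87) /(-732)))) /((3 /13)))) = -679 /1379820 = -0.00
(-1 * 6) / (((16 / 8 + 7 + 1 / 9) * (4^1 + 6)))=-27 / 410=-0.07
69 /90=23 /30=0.77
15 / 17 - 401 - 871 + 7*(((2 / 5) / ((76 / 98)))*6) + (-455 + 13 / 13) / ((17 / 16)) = -2707949 / 1615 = -1676.75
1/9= 0.11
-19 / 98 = -0.19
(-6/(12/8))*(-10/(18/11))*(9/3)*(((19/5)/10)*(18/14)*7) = 250.80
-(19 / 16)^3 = -6859 / 4096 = -1.67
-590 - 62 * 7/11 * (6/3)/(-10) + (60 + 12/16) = -114699/220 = -521.36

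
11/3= 3.67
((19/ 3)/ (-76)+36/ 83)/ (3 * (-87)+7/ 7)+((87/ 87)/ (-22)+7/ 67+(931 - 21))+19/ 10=34810066487/ 38170704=911.96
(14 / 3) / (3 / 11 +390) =154 / 12879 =0.01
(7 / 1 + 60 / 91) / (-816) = -0.01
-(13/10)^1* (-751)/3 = 9763/30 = 325.43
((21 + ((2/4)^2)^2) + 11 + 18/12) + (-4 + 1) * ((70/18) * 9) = -1143/16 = -71.44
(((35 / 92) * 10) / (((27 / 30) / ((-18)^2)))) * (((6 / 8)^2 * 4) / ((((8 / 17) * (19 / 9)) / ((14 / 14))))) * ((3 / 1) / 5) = 6506325 / 3496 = 1861.08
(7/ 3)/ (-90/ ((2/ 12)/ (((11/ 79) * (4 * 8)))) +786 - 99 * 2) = -553/ 430884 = -0.00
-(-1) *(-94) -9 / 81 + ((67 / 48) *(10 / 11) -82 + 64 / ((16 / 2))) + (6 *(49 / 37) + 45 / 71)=-329278265 / 2080584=-158.26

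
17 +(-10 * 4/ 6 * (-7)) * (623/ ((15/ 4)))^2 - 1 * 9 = 173882872/ 135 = 1288021.27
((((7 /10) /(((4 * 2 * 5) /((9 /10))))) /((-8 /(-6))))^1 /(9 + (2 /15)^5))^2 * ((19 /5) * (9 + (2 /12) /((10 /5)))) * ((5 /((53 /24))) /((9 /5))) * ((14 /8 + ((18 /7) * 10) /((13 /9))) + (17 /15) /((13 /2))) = 1555888235932760625 /1054558880389403803648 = 0.00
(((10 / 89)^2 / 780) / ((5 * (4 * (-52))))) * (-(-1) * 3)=-1 / 21418384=-0.00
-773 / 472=-1.64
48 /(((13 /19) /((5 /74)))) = 2280 /481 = 4.74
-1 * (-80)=80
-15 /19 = -0.79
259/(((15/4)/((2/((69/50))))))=20720/207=100.10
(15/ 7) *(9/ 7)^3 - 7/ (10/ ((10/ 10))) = 92543/ 24010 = 3.85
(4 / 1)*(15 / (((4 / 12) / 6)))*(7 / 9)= 840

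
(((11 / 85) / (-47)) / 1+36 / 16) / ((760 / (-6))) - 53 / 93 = -331856369 / 564733200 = -0.59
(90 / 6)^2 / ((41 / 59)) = 13275 / 41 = 323.78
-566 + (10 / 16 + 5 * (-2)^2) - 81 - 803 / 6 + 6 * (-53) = -25877 / 24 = -1078.21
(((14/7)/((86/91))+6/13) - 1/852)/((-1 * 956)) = -1227173/455312208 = -0.00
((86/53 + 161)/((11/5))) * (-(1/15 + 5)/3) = -218348/1749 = -124.84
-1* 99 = -99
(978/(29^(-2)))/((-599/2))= -1644996/599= -2746.24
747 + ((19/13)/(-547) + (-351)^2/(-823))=3495609743/5852353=597.30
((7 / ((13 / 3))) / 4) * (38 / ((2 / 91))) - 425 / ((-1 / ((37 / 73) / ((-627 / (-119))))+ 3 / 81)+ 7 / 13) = 741.53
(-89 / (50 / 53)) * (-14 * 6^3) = 7132104 / 25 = 285284.16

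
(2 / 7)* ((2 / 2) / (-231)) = -2 / 1617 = -0.00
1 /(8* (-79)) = -1 /632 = -0.00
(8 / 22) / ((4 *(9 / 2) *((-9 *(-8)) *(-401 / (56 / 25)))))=-14 / 8932275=-0.00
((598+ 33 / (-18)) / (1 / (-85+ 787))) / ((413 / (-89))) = -5321043 / 59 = -90187.17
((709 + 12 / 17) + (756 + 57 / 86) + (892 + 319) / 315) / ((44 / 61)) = 536385871 / 263160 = 2038.25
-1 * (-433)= 433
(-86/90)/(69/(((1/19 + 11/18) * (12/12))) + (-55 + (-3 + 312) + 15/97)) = -0.00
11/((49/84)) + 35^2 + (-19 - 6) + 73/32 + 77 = 290783/224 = 1298.14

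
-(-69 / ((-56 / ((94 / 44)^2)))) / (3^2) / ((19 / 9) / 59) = -17.46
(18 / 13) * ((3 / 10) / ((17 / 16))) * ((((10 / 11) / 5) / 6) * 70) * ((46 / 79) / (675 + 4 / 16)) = 370944 / 518724349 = 0.00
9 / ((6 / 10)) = 15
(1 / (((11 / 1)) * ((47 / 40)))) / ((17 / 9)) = 360 / 8789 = 0.04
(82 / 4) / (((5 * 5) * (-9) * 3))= -41 / 1350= -0.03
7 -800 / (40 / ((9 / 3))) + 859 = 806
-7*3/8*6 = -63/4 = -15.75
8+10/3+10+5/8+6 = 671/24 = 27.96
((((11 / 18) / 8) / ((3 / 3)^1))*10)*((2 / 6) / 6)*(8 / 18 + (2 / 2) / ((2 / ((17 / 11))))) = 1205 / 23328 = 0.05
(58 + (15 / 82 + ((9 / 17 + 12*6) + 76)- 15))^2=71420959009 / 1943236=36753.62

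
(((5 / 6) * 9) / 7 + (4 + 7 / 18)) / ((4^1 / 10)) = 860 / 63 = 13.65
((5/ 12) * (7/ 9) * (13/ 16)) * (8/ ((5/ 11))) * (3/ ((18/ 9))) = 1001/ 144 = 6.95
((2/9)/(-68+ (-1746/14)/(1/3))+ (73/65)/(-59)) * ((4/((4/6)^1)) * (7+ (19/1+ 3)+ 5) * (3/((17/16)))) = -26714944/2373865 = -11.25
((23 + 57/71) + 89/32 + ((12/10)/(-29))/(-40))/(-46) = -43790979/75771200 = -0.58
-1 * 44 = -44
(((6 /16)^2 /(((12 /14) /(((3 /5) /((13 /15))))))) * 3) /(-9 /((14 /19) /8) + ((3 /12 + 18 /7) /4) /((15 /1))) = -59535 /17064424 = -0.00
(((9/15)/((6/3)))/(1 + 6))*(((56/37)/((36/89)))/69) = 89/38295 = 0.00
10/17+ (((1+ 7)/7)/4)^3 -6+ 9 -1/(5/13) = 29492/29155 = 1.01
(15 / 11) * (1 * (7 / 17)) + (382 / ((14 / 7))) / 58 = 41807 / 10846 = 3.85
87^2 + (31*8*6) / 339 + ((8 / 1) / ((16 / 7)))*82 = 888224 / 113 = 7860.39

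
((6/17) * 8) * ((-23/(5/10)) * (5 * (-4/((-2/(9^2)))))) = -105204.71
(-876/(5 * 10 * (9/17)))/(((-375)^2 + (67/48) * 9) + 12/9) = -39712/168766675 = -0.00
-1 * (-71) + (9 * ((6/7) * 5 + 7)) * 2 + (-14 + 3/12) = 7291/28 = 260.39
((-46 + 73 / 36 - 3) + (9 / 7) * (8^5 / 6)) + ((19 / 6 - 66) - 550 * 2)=1464601 / 252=5811.91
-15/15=-1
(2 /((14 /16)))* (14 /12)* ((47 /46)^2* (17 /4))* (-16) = -300424 /1587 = -189.30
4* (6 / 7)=24 / 7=3.43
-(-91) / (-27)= -91 / 27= -3.37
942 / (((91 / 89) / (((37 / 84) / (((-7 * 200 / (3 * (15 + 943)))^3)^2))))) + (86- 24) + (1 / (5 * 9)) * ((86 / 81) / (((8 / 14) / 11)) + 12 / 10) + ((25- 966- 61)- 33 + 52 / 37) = 118863442984569718681573351357 / 4042843411698000000000000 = 29400.95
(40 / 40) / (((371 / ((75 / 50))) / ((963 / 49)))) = 2889 / 36358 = 0.08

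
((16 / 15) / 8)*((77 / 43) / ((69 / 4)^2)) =2464 / 3070845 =0.00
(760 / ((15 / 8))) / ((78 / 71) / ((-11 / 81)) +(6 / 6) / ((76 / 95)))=-3798784 / 64101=-59.26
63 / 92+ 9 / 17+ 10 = 17539 / 1564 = 11.21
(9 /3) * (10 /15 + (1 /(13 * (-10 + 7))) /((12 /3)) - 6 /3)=-209 /52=-4.02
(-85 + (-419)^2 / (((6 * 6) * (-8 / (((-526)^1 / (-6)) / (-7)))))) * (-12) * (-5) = 228292315 / 504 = 452960.94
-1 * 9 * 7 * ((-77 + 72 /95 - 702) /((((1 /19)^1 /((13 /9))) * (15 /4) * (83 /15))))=26911612 /415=64847.26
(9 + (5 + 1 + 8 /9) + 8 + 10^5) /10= 180043 /18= 10002.39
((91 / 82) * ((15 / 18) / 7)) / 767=0.00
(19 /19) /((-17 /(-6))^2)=36 /289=0.12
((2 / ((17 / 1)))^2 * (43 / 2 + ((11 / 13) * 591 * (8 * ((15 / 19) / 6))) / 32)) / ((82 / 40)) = 18290 / 71383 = 0.26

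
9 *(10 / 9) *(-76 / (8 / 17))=-1615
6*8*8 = 384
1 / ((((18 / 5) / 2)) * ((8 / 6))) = 5 / 12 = 0.42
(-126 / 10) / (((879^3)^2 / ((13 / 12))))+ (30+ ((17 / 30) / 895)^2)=30.00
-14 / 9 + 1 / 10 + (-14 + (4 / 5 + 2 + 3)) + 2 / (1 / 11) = 1111 / 90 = 12.34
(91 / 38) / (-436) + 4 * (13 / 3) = 861263 / 49704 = 17.33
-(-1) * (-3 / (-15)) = 1 / 5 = 0.20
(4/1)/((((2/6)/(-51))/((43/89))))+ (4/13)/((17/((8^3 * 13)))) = -265100/1513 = -175.21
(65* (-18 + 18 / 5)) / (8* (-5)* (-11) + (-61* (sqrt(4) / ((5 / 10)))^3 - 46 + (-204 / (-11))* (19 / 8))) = 6864 / 25417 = 0.27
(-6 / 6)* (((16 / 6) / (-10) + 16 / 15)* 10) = -8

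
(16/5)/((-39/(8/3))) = -128/585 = -0.22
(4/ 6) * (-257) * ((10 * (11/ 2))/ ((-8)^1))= 14135/ 12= 1177.92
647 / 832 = 0.78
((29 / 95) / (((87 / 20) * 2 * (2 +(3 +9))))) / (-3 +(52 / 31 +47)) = 31 / 564984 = 0.00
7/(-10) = -7/10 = -0.70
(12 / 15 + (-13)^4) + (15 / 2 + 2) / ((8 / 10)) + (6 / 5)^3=28575403 / 1000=28575.40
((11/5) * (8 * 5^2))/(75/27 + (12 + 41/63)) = 770/27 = 28.52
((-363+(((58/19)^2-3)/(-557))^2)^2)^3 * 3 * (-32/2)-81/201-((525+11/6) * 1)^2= -1157193890965530770584263832579807249174397499382850180101423579079092015483743760975/10537220507415616706048081277970662064328728428220521482878287697452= -109819652170242648.27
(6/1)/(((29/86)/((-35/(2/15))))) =-135450/29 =-4670.69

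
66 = 66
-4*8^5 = -131072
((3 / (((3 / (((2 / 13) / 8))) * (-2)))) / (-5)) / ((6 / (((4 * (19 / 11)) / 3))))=19 / 25740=0.00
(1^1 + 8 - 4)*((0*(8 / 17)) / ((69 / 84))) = 0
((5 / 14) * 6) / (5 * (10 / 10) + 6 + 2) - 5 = -440 / 91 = -4.84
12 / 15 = 4 / 5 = 0.80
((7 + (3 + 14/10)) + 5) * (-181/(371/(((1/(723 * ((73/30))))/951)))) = -29684/6207179853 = -0.00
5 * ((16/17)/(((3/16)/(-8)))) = -10240/51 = -200.78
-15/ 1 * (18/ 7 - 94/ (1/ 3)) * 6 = 176040/ 7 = 25148.57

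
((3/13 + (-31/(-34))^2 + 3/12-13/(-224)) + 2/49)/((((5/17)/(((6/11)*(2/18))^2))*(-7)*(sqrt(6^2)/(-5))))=2770597/1320791472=0.00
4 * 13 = 52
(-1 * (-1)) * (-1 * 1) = -1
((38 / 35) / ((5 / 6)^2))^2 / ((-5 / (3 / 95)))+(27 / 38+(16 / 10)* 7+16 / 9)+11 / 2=62753690302 / 3273046875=19.17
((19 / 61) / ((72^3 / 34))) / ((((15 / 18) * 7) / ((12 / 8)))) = 323 / 44271360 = 0.00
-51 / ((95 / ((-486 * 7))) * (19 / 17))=1634.09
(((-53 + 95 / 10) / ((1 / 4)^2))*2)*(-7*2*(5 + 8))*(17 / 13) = 331296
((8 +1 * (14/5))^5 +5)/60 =459180649/187500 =2448.96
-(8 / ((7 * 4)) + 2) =-16 / 7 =-2.29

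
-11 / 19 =-0.58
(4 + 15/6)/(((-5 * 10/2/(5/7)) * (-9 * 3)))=13/1890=0.01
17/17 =1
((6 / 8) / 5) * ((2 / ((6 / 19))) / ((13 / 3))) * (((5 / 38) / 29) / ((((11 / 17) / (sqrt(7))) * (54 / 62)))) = 527 * sqrt(7) / 298584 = 0.00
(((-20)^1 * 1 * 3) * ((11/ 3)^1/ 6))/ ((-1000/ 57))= 209/ 100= 2.09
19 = 19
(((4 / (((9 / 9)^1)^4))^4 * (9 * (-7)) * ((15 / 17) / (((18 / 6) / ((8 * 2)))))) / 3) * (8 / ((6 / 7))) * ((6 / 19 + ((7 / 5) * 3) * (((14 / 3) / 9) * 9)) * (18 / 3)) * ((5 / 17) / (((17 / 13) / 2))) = -1184763740160 / 93347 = -12692038.74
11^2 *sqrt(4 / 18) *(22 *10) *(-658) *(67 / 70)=-16765276 *sqrt(2) / 3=-7903226.90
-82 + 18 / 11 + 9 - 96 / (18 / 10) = -4115 / 33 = -124.70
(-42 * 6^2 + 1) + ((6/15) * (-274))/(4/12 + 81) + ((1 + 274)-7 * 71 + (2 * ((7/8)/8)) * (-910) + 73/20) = -9417229/4880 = -1929.76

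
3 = 3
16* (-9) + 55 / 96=-13769 / 96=-143.43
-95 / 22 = -4.32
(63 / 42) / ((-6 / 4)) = -1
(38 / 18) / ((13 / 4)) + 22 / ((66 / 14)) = 622 / 117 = 5.32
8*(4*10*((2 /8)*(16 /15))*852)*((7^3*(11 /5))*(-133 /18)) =-18241760768 /45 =-405372461.51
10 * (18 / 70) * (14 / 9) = 4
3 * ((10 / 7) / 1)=30 / 7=4.29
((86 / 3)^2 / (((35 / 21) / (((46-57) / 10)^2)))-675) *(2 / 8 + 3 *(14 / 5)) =-678.07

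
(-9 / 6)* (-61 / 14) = 183 / 28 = 6.54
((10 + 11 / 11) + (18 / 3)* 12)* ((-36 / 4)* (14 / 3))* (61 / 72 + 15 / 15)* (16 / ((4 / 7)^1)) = -180303.67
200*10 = 2000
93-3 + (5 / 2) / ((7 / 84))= 120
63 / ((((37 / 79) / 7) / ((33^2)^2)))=41316301719 / 37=1116656803.22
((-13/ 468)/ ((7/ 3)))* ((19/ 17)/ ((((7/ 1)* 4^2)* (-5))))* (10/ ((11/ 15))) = 95/ 293216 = 0.00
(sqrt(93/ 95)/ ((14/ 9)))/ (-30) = -3*sqrt(8835)/ 13300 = -0.02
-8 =-8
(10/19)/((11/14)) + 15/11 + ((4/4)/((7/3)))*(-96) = -39.11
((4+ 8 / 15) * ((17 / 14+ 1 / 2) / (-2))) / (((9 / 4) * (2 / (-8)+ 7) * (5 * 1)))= -2176 / 42525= -0.05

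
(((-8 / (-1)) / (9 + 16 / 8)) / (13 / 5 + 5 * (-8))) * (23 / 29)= -920 / 59653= -0.02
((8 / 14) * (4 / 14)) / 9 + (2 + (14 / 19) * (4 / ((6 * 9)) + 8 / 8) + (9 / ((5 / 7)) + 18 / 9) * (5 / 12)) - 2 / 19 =8.79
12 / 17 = 0.71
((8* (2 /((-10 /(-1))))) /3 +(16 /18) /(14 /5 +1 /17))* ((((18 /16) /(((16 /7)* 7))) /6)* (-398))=-114823 /29160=-3.94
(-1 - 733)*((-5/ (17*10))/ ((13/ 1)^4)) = 367/ 485537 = 0.00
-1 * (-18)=18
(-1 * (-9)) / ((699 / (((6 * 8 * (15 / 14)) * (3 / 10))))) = 324 / 1631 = 0.20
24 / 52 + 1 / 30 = 193 / 390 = 0.49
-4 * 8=-32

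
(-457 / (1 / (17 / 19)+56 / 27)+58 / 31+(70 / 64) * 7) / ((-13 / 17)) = 3302066077 / 18892640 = 174.78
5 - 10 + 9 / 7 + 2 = -12 / 7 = -1.71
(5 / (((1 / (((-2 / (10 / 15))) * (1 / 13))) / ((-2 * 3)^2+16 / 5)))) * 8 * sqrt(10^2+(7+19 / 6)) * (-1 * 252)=197568 * sqrt(3966) / 13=957083.01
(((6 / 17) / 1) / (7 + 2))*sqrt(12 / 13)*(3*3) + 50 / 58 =12*sqrt(39) / 221 + 25 / 29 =1.20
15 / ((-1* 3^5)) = -5 / 81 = -0.06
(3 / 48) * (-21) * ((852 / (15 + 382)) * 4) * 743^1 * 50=-166171950 / 397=-418569.14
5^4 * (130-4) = 78750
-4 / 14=-2 / 7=-0.29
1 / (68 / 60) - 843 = -14316 / 17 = -842.12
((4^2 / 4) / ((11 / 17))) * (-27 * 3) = -5508 / 11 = -500.73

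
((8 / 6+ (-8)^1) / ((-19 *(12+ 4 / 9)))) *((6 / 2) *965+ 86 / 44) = 955995 / 11704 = 81.68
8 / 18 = 4 / 9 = 0.44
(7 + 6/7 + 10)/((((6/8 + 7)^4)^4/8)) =4294967296000/5091961852230296846799367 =0.00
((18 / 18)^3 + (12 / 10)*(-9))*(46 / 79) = -2254 / 395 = -5.71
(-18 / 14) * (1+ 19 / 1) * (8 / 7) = -1440 / 49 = -29.39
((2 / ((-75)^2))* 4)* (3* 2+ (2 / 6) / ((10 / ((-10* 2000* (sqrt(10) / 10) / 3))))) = 16 / 1875 - 64* sqrt(10) / 2025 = -0.09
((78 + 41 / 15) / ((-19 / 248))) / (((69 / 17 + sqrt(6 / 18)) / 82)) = -18638.25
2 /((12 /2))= 1 /3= 0.33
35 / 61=0.57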